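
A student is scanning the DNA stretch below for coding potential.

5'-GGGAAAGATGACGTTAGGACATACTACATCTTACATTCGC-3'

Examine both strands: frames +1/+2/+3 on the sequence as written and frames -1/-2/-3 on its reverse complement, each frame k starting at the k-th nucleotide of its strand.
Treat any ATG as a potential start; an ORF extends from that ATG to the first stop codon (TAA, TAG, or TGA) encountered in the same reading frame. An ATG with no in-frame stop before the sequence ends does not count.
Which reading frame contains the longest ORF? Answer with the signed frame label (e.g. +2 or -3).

Reverse complement (5'→3'): GCGAATGTAAGATGTAGTATGTCCTAACGTCATCTTTCCC
Frame +1: GGG AAA GAT GAC GTT AGG ACA TAC TAC ATC TTA CAT TCG — no ATG→stop ORF.
Frame +2: GGA AAG ATG ACG TTA GGA CAT ACT ACA TCT TAC ATT CGC — no ATG→stop ORF.
Frame +3: GAA AGA TGA CGT TAG GAC ATA CTA CAT CTT ACA TTC — no ATG→stop ORF.
Frame -1: GCG AAT GTA AGA TGT AGT ATG TCC TAA CGT CAT CTT TCC — ATG at 19, stop TAA at 25 → 9 nt.
Frame -2: CGA ATG TAA GAT GTA GTA TGT CCT AAC GTC ATC TTT CCC — ATG at 5, stop TAA at 8 → 6 nt.
Frame -3: GAA TGT AAG ATG TAG TAT GTC CTA ACG TCA TCT TTC — ATG at 12, stop TAG at 15 → 6 nt.
Longest ORF is 9 nt in frame -1 (positions 19–27).

-1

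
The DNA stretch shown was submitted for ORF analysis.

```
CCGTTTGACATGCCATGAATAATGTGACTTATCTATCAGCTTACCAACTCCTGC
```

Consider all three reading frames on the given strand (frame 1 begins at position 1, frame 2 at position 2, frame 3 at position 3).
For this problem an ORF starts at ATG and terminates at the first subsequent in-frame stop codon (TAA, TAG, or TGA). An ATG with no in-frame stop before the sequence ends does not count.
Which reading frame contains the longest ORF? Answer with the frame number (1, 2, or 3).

1

Frame 1: CCG TTT GAC ATG CCA TGA ATA ATG TGA CTT ATC TAT CAG CTT ACC AAC TCC TGC — ATG at 10, stop TGA at 16 → 9 nt; ATG at 22, stop TGA at 25 → 6 nt.
Frame 2: CGT TTG ACA TGC CAT GAA TAA TGT GAC TTA TCT ATC AGC TTA CCA ACT CCT — no ATG→stop ORF.
Frame 3: GTT TGA CAT GCC ATG AAT AAT GTG ACT TAT CTA TCA GCT TAC CAA CTC CTG — no ATG→stop ORF.
Longest ORF is 9 nt in frame 1 (positions 10–18).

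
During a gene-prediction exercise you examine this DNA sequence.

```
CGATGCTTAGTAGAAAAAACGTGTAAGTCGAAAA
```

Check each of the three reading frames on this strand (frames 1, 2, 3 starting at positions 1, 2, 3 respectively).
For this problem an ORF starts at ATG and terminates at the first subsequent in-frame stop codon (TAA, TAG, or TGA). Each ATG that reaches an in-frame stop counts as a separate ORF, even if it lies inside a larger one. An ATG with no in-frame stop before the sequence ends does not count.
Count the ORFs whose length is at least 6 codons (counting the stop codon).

Frame 1: CGA TGC TTA GTA GAA AAA ACG TGT AAG TCG AAA — no ATG→stop ORF.
Frame 2: GAT GCT TAG TAG AAA AAA CGT GTA AGT CGA AAA — no ATG→stop ORF.
Frame 3: ATG CTT AGT AGA AAA AAC GTG TAA GTC GAA — ATG at 3, stop TAA at 24 → 24 nt.
ORFs ≥ 6 codons: frame 3 3–26 (8 codons). Count = 1.

1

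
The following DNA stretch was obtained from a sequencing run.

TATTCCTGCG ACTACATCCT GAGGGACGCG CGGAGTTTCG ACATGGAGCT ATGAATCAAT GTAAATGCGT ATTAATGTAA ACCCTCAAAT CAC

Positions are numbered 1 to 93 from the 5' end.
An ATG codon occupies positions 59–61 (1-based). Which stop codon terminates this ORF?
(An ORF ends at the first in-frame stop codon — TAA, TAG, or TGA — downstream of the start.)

TAA

Codons from position 59: ATG (59–61), TAA (62–64).
The first in-frame stop codon is TAA.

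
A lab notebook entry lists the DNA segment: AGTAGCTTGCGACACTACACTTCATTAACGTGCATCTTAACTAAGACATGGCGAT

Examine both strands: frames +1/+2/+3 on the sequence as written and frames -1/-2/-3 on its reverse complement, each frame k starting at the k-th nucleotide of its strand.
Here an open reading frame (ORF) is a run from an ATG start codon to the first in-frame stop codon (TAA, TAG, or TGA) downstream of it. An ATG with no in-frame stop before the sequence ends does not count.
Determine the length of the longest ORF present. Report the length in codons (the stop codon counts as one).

7

Reverse complement (5'→3'): ATCGCCATGTCTTAGTTAAGATGCACGTTAATGAAGTGTAGTGTCGCAAGCTACT
Frame +1: AGT AGC TTG CGA CAC TAC ACT TCA TTA ACG TGC ATC TTA ACT AAG ACA TGG CGA — no ATG→stop ORF.
Frame +2: GTA GCT TGC GAC ACT ACA CTT CAT TAA CGT GCA TCT TAA CTA AGA CAT GGC GAT — no ATG→stop ORF.
Frame +3: TAG CTT GCG ACA CTA CAC TTC ATT AAC GTG CAT CTT AAC TAA GAC ATG GCG — no ATG→stop ORF.
Frame -1: ATC GCC ATG TCT TAG TTA AGA TGC ACG TTA ATG AAG TGT AGT GTC GCA AGC TAC — ATG at 7, stop TAG at 13 → 9 nt.
Frame -2: TCG CCA TGT CTT AGT TAA GAT GCA CGT TAA TGA AGT GTA GTG TCG CAA GCT ACT — no ATG→stop ORF.
Frame -3: CGC CAT GTC TTA GTT AAG ATG CAC GTT AAT GAA GTG TAG TGT CGC AAG CTA — ATG at 21, stop TAG at 39 → 21 nt.
Longest: frame -3, positions 21–41, 21 nt = 7 codons = 6 aa. → 7 codons.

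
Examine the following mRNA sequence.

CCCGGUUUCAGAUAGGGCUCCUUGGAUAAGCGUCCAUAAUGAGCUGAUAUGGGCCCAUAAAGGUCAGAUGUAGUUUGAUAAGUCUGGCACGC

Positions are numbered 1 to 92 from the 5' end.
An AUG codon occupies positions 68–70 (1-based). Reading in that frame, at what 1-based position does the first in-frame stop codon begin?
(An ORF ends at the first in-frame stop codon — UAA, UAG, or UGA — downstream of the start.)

Codons from position 68: AUG (68–70), UAG (71–73).
UAG is a stop codon; it begins at position 71.

71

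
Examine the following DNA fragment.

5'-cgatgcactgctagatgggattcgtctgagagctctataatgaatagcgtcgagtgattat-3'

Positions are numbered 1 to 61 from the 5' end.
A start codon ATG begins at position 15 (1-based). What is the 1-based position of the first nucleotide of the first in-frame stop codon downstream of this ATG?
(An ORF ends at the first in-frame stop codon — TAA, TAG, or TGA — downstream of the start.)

Codons from position 15: ATG (15–17), GGA (18–20), TTC (21–23), GTC (24–26), TGA (27–29).
TGA is a stop codon; it begins at position 27.

27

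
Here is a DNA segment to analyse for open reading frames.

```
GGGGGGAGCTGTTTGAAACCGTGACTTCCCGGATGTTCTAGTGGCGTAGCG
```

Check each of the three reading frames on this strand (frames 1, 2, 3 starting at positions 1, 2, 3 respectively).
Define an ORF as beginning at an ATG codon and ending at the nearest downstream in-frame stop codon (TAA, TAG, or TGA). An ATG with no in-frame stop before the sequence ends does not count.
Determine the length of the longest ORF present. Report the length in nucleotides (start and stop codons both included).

Frame 1: GGG GGG AGC TGT TTG AAA CCG TGA CTT CCC GGA TGT TCT AGT GGC GTA GCG — no ATG→stop ORF.
Frame 2: GGG GGA GCT GTT TGA AAC CGT GAC TTC CCG GAT GTT CTA GTG GCG TAG — no ATG→stop ORF.
Frame 3: GGG GAG CTG TTT GAA ACC GTG ACT TCC CGG ATG TTC TAG TGG CGT AGC — ATG at 33, stop TAG at 39 → 9 nt.
Longest: frame 3, positions 33–41, 9 nt = 3 codons = 2 aa. → 9 nucleotides.

9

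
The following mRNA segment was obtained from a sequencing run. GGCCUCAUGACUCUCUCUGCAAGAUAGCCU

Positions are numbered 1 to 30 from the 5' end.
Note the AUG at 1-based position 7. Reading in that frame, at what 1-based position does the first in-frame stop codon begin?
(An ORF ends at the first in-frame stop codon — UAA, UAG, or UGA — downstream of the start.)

25

Codons from position 7: AUG (7–9), ACU (10–12), CUC (13–15), UCU (16–18), GCA (19–21), AGA (22–24), UAG (25–27).
UAG is a stop codon; it begins at position 25.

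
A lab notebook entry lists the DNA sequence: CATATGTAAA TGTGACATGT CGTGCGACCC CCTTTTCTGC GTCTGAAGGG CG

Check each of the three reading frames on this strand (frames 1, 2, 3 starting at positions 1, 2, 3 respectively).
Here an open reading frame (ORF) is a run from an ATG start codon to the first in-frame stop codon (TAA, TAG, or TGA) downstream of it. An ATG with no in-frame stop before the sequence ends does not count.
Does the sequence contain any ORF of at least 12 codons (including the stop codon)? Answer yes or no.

Frame 1: CAT ATG TAA ATG TGA CAT GTC GTG CGA CCC CCT TTT CTG CGT CTG AAG GGC — ATG at 4, stop TAA at 7 → 6 nt; ATG at 10, stop TGA at 13 → 6 nt.
Frame 2: ATA TGT AAA TGT GAC ATG TCG TGC GAC CCC CTT TTC TGC GTC TGA AGG GCG — ATG at 17, stop TGA at 44 → 30 nt.
Frame 3: TAT GTA AAT GTG ACA TGT CGT GCG ACC CCC TTT TCT GCG TCT GAA GGG — no ATG→stop ORF.
Largest ORF found is 10 codons < 12, so no.

no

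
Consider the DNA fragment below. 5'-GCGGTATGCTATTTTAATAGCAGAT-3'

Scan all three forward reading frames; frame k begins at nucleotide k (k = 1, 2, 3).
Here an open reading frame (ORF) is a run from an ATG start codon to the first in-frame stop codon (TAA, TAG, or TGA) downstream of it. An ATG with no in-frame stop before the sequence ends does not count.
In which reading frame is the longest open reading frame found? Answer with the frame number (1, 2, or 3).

3

Frame 1: GCG GTA TGC TAT TTT AAT AGC AGA — no ATG→stop ORF.
Frame 2: CGG TAT GCT ATT TTA ATA GCA GAT — no ATG→stop ORF.
Frame 3: GGT ATG CTA TTT TAA TAG CAG — ATG at 6, stop TAA at 15 → 12 nt.
Longest ORF is 12 nt in frame 3 (positions 6–17).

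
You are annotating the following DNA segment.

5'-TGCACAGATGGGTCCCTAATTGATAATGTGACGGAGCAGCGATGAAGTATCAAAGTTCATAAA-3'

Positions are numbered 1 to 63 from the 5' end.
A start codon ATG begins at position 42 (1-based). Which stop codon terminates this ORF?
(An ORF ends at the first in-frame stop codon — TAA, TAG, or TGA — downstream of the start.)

Codons from position 42: ATG (42–44), AAG (45–47), TAT (48–50), CAA (51–53), AGT (54–56), TCA (57–59), TAA (60–62).
The first in-frame stop codon is TAA.

TAA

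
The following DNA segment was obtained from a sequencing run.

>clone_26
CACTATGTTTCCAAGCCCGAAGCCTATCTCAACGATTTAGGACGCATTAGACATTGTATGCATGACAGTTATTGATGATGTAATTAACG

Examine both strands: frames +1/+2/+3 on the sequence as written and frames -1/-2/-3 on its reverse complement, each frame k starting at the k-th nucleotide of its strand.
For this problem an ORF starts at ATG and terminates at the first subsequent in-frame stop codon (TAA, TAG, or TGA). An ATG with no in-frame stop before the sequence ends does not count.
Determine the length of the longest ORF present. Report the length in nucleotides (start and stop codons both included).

36

Reverse complement (5'→3'): CGTTAATTACATCATCAATAACTGTCATGCATACAATGTCTAATGCGTCCTAAATCGTTGAGATAGGCTTCGGGCTTGGAAACATAGTG
Frame +1: CAC TAT GTT TCC AAG CCC GAA GCC TAT CTC AAC GAT TTA GGA CGC ATT AGA CAT TGT ATG CAT GAC AGT TAT TGA TGA TGT AAT TAA — ATG at 58, stop TGA at 73 → 18 nt.
Frame +2: ACT ATG TTT CCA AGC CCG AAG CCT ATC TCA ACG ATT TAG GAC GCA TTA GAC ATT GTA TGC ATG ACA GTT ATT GAT GAT GTA ATT AAC — ATG at 5, stop TAG at 38 → 36 nt.
Frame +3: CTA TGT TTC CAA GCC CGA AGC CTA TCT CAA CGA TTT AGG ACG CAT TAG ACA TTG TAT GCA TGA CAG TTA TTG ATG ATG TAA TTA ACG — ATG at 75, stop TAA at 81 → 9 nt; ATG at 78, stop TAA at 81 → 6 nt.
Frame -1: CGT TAA TTA CAT CAT CAA TAA CTG TCA TGC ATA CAA TGT CTA ATG CGT CCT AAA TCG TTG AGA TAG GCT TCG GGC TTG GAA ACA TAG — ATG at 43, stop TAG at 64 → 24 nt.
Frame -2: GTT AAT TAC ATC ATC AAT AAC TGT CAT GCA TAC AAT GTC TAA TGC GTC CTA AAT CGT TGA GAT AGG CTT CGG GCT TGG AAA CAT AGT — no ATG→stop ORF.
Frame -3: TTA ATT ACA TCA TCA ATA ACT GTC ATG CAT ACA ATG TCT AAT GCG TCC TAA ATC GTT GAG ATA GGC TTC GGG CTT GGA AAC ATA GTG — ATG at 27, stop TAA at 51 → 27 nt; ATG at 36, stop TAA at 51 → 18 nt.
Longest: frame +2, positions 5–40, 36 nt = 12 codons = 11 aa. → 36 nucleotides.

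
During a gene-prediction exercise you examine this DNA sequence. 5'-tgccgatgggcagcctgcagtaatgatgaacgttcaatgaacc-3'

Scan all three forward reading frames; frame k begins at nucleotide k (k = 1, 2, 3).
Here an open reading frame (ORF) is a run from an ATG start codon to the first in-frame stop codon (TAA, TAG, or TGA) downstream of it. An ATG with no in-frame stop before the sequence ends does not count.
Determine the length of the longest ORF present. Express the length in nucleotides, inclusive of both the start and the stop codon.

Frame 1: TGC CGA TGG GCA GCC TGC AGT AAT GAT GAA CGT TCA ATG AAC — no ATG→stop ORF.
Frame 2: GCC GAT GGG CAG CCT GCA GTA ATG ATG AAC GTT CAA TGA ACC — ATG at 23, stop TGA at 38 → 18 nt; ATG at 26, stop TGA at 38 → 15 nt.
Frame 3: CCG ATG GGC AGC CTG CAG TAA TGA TGA ACG TTC AAT GAA — ATG at 6, stop TAA at 21 → 18 nt.
Longest: frame 2, positions 23–40, 18 nt = 6 codons = 5 aa. → 18 nucleotides.

18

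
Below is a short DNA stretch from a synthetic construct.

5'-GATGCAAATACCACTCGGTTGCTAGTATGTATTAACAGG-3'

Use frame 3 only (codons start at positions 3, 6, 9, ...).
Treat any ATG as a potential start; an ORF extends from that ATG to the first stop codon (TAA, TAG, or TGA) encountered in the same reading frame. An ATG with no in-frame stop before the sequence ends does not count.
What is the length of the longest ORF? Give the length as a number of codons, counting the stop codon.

Frame 3: TGC AAA TAC CAC TCG GTT GCT AGT ATG TAT TAA CAG — ATG at 27, stop TAA at 33 → 9 nt.
Longest: frame 3, positions 27–35, 9 nt = 3 codons = 2 aa. → 3 codons.

3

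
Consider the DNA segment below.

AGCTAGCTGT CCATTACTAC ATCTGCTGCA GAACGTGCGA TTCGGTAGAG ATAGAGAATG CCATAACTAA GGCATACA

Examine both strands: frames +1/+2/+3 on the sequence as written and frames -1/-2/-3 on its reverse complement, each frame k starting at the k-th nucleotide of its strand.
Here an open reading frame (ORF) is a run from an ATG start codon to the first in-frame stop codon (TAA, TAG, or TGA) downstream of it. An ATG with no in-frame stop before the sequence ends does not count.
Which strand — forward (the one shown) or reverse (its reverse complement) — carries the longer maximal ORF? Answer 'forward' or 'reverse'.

reverse

Reverse complement (5'→3'): TGTATGCCTTAGTTATGGCATTCTCTATCTCTACCGAATCGCACGTTCTGCAGCAGATGTAGTAATGGACAGCTAGCT
Frame +1: AGC TAG CTG TCC ATT ACT ACA TCT GCT GCA GAA CGT GCG ATT CGG TAG AGA TAG AGA ATG CCA TAA CTA AGG CAT ACA — ATG at 58, stop TAA at 64 → 9 nt.
Frame +2: GCT AGC TGT CCA TTA CTA CAT CTG CTG CAG AAC GTG CGA TTC GGT AGA GAT AGA GAA TGC CAT AAC TAA GGC ATA — no ATG→stop ORF.
Frame +3: CTA GCT GTC CAT TAC TAC ATC TGC TGC AGA ACG TGC GAT TCG GTA GAG ATA GAG AAT GCC ATA ACT AAG GCA TAC — no ATG→stop ORF.
Frame -1: TGT ATG CCT TAG TTA TGG CAT TCT CTA TCT CTA CCG AAT CGC ACG TTC TGC AGC AGA TGT AGT AAT GGA CAG CTA GCT — ATG at 4, stop TAG at 10 → 9 nt.
Frame -2: GTA TGC CTT AGT TAT GGC ATT CTC TAT CTC TAC CGA ATC GCA CGT TCT GCA GCA GAT GTA GTA ATG GAC AGC TAG — ATG at 65, stop TAG at 74 → 12 nt.
Frame -3: TAT GCC TTA GTT ATG GCA TTC TCT ATC TCT ACC GAA TCG CAC GTT CTG CAG CAG ATG TAG TAA TGG ACA GCT AGC — ATG at 15, stop TAG at 60 → 48 nt; ATG at 57, stop TAG at 60 → 6 nt.
Forward-strand max 9 nt; reverse-strand max 48 nt. The reverse strand has the longer ORF.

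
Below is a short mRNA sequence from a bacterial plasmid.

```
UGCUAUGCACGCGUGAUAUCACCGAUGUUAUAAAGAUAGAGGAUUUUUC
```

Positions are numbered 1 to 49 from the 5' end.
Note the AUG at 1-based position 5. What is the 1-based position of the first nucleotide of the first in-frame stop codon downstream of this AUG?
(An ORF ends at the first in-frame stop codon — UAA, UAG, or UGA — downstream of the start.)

Codons from position 5: AUG (5–7), CAC (8–10), GCG (11–13), UGA (14–16).
UGA is a stop codon; it begins at position 14.

14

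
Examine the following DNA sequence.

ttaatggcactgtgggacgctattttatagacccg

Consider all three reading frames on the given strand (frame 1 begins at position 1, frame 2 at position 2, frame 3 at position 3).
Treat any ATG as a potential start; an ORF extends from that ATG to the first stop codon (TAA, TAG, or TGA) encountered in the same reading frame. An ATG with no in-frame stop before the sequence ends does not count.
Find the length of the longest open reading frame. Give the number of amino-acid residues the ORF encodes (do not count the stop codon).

8

Frame 1: TTA ATG GCA CTG TGG GAC GCT ATT TTA TAG ACC — ATG at 4, stop TAG at 28 → 27 nt.
Frame 2: TAA TGG CAC TGT GGG ACG CTA TTT TAT AGA CCC — no ATG→stop ORF.
Frame 3: AAT GGC ACT GTG GGA CGC TAT TTT ATA GAC CCG — no ATG→stop ORF.
Longest: frame 1, positions 4–30, 27 nt = 9 codons = 8 aa. → 8 amino acids.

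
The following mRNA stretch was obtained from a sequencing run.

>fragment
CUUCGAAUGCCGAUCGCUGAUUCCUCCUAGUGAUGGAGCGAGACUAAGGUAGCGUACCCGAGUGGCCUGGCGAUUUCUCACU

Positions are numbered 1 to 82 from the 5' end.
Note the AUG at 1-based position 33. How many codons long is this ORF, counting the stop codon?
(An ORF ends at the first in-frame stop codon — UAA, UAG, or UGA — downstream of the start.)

Codons from position 33: AUG (33–35), GAG (36–38), CGA (39–41), GAC (42–44), UAA (45–47).
UAA is the first in-frame stop; that's 5 codons including the stop.

5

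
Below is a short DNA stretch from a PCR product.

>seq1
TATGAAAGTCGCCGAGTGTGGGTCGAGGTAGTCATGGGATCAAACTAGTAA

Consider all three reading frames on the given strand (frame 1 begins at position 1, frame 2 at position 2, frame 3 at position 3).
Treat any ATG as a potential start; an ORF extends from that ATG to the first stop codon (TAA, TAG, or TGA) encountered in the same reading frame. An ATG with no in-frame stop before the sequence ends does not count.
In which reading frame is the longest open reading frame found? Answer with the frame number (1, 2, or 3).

2

Frame 1: TAT GAA AGT CGC CGA GTG TGG GTC GAG GTA GTC ATG GGA TCA AAC TAG TAA — ATG at 34, stop TAG at 46 → 15 nt.
Frame 2: ATG AAA GTC GCC GAG TGT GGG TCG AGG TAG TCA TGG GAT CAA ACT AGT — ATG at 2, stop TAG at 29 → 30 nt.
Frame 3: TGA AAG TCG CCG AGT GTG GGT CGA GGT AGT CAT GGG ATC AAA CTA GTA — no ATG→stop ORF.
Longest ORF is 30 nt in frame 2 (positions 2–31).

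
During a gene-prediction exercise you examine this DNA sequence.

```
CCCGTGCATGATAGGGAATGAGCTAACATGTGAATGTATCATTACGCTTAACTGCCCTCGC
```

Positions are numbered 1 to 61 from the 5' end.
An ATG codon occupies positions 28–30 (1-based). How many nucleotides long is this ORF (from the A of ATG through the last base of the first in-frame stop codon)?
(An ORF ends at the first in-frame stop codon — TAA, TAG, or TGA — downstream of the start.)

Codons from position 28: ATG (28–30), TGA (31–33).
TGA is the first in-frame stop; ORF spans 28–33, 6 nucleotides.

6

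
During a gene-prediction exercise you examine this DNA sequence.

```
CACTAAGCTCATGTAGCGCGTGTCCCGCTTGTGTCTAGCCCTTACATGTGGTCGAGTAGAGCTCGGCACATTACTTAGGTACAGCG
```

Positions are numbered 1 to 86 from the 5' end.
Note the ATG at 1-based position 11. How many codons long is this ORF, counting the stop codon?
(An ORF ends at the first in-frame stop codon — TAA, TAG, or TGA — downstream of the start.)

2

Codons from position 11: ATG (11–13), TAG (14–16).
TAG is the first in-frame stop; that's 2 codons including the stop.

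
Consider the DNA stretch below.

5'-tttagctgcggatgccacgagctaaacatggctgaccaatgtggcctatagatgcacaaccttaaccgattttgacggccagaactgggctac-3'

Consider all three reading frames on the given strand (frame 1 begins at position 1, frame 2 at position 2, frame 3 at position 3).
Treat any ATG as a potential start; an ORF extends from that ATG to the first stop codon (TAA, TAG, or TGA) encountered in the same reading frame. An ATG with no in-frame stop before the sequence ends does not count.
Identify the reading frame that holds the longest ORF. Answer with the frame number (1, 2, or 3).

3

Frame 1: TTT AGC TGC GGA TGC CAC GAG CTA AAC ATG GCT GAC CAA TGT GGC CTA TAG ATG CAC AAC CTT AAC CGA TTT TGA CGG CCA GAA CTG GGC TAC — ATG at 28, stop TAG at 49 → 24 nt; ATG at 52, stop TGA at 73 → 24 nt.
Frame 2: TTA GCT GCG GAT GCC ACG AGC TAA ACA TGG CTG ACC AAT GTG GCC TAT AGA TGC ACA ACC TTA ACC GAT TTT GAC GGC CAG AAC TGG GCT — no ATG→stop ORF.
Frame 3: TAG CTG CGG ATG CCA CGA GCT AAA CAT GGC TGA CCA ATG TGG CCT ATA GAT GCA CAA CCT TAA CCG ATT TTG ACG GCC AGA ACT GGG CTA — ATG at 12, stop TGA at 33 → 24 nt; ATG at 39, stop TAA at 63 → 27 nt.
Longest ORF is 27 nt in frame 3 (positions 39–65).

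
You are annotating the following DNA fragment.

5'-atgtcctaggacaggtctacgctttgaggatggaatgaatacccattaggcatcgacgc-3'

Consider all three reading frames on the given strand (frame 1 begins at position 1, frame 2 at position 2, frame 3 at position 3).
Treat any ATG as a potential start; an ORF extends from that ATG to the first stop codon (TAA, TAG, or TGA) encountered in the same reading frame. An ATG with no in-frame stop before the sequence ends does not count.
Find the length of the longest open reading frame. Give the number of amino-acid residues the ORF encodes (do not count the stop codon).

4

Frame 1: ATG TCC TAG GAC AGG TCT ACG CTT TGA GGA TGG AAT GAA TAC CCA TTA GGC ATC GAC — ATG at 1, stop TAG at 7 → 9 nt.
Frame 2: TGT CCT AGG ACA GGT CTA CGC TTT GAG GAT GGA ATG AAT ACC CAT TAG GCA TCG ACG — ATG at 35, stop TAG at 47 → 15 nt.
Frame 3: GTC CTA GGA CAG GTC TAC GCT TTG AGG ATG GAA TGA ATA CCC ATT AGG CAT CGA CGC — ATG at 30, stop TGA at 36 → 9 nt.
Longest: frame 2, positions 35–49, 15 nt = 5 codons = 4 aa. → 4 amino acids.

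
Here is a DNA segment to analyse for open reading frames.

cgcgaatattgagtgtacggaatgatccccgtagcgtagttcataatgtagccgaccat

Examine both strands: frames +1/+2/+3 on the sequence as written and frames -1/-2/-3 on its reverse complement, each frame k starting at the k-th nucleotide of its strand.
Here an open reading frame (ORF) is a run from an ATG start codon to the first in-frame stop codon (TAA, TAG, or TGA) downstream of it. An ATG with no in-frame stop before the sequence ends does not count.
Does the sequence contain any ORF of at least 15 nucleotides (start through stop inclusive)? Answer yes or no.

Reverse complement (5'→3'): ATGGTCGGCTACATTATGAACTACGCTACGGGGATCATTCCGTACACTCAATATTCGCG
Frame +1: CGC GAA TAT TGA GTG TAC GGA ATG ATC CCC GTA GCG TAG TTC ATA ATG TAG CCG ACC — ATG at 22, stop TAG at 37 → 18 nt; ATG at 46, stop TAG at 49 → 6 nt.
Frame +2: GCG AAT ATT GAG TGT ACG GAA TGA TCC CCG TAG CGT AGT TCA TAA TGT AGC CGA CCA — no ATG→stop ORF.
Frame +3: CGA ATA TTG AGT GTA CGG AAT GAT CCC CGT AGC GTA GTT CAT AAT GTA GCC GAC CAT — no ATG→stop ORF.
Frame -1: ATG GTC GGC TAC ATT ATG AAC TAC GCT ACG GGG ATC ATT CCG TAC ACT CAA TAT TCG — no ATG→stop ORF.
Frame -2: TGG TCG GCT ACA TTA TGA ACT ACG CTA CGG GGA TCA TTC CGT ACA CTC AAT ATT CGC — no ATG→stop ORF.
Frame -3: GGT CGG CTA CAT TAT GAA CTA CGC TAC GGG GAT CAT TCC GTA CAC TCA ATA TTC GCG — no ATG→stop ORF.
Frame +1 has an ORF of 18 nucleotides (positions 22–39) ≥ 15, so yes.

yes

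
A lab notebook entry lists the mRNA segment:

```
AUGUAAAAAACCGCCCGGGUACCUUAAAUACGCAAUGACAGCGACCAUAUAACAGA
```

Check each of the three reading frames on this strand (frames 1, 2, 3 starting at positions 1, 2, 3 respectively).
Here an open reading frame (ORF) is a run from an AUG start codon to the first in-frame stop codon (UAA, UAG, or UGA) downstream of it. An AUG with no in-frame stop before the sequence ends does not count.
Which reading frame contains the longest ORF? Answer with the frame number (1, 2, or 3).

Frame 1: AUG UAA AAA ACC GCC CGG GUA CCU UAA AUA CGC AAU GAC AGC GAC CAU AUA ACA — AUG at 1, stop UAA at 4 → 6 nt.
Frame 2: UGU AAA AAA CCG CCC GGG UAC CUU AAA UAC GCA AUG ACA GCG ACC AUA UAA CAG — AUG at 35, stop UAA at 50 → 18 nt.
Frame 3: GUA AAA AAC CGC CCG GGU ACC UUA AAU ACG CAA UGA CAG CGA CCA UAU AAC AGA — no AUG→stop ORF.
Longest ORF is 18 nt in frame 2 (positions 35–52).

2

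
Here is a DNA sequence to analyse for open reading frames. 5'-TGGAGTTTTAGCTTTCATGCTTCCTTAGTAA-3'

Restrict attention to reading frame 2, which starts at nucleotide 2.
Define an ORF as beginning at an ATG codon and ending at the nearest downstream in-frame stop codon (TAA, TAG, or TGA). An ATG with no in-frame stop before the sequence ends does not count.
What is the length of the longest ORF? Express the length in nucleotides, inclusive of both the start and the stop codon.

12

Frame 2: GGA GTT TTA GCT TTC ATG CTT CCT TAG TAA — ATG at 17, stop TAG at 26 → 12 nt.
Longest: frame 2, positions 17–28, 12 nt = 4 codons = 3 aa. → 12 nucleotides.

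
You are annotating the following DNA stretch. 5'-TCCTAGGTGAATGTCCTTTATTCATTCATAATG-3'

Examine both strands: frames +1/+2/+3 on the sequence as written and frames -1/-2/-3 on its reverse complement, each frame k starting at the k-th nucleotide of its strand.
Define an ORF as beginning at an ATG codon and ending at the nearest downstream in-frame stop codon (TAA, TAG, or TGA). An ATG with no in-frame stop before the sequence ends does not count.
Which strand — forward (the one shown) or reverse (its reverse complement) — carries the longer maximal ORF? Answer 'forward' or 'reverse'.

forward

Reverse complement (5'→3'): CATTATGAATGAATAAAGGACATTCACCTAGGA
Frame +1: TCC TAG GTG AAT GTC CTT TAT TCA TTC ATA ATG — no ATG→stop ORF.
Frame +2: CCT AGG TGA ATG TCC TTT ATT CAT TCA TAA — ATG at 11, stop TAA at 29 → 21 nt.
Frame +3: CTA GGT GAA TGT CCT TTA TTC ATT CAT AAT — no ATG→stop ORF.
Frame -1: CAT TAT GAA TGA ATA AAG GAC ATT CAC CTA GGA — no ATG→stop ORF.
Frame -2: ATT ATG AAT GAA TAA AGG ACA TTC ACC TAG — ATG at 5, stop TAA at 14 → 12 nt.
Frame -3: TTA TGA ATG AAT AAA GGA CAT TCA CCT AGG — no ATG→stop ORF.
Forward-strand max 21 nt; reverse-strand max 12 nt. The forward strand has the longer ORF.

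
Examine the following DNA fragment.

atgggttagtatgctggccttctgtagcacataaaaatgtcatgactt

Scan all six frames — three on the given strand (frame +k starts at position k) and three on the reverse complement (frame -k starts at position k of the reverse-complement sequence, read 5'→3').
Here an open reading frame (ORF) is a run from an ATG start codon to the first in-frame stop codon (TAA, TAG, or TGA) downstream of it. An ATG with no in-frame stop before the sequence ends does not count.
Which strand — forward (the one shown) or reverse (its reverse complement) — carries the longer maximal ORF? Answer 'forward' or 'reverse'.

reverse

Reverse complement (5'→3'): AAGTCATGACATTTTTATGTGCTACAGAAGGCCAGCATACTAACCCAT
Frame +1: ATG GGT TAG TAT GCT GGC CTT CTG TAG CAC ATA AAA ATG TCA TGA CTT — ATG at 1, stop TAG at 7 → 9 nt; ATG at 37, stop TGA at 43 → 9 nt.
Frame +2: TGG GTT AGT ATG CTG GCC TTC TGT AGC ACA TAA AAA TGT CAT GAC — ATG at 11, stop TAA at 32 → 24 nt.
Frame +3: GGG TTA GTA TGC TGG CCT TCT GTA GCA CAT AAA AAT GTC ATG ACT — no ATG→stop ORF.
Frame -1: AAG TCA TGA CAT TTT TAT GTG CTA CAG AAG GCC AGC ATA CTA ACC CAT — no ATG→stop ORF.
Frame -2: AGT CAT GAC ATT TTT ATG TGC TAC AGA AGG CCA GCA TAC TAA CCC — ATG at 17, stop TAA at 41 → 27 nt.
Frame -3: GTC ATG ACA TTT TTA TGT GCT ACA GAA GGC CAG CAT ACT AAC CCA — no ATG→stop ORF.
Forward-strand max 24 nt; reverse-strand max 27 nt. The reverse strand has the longer ORF.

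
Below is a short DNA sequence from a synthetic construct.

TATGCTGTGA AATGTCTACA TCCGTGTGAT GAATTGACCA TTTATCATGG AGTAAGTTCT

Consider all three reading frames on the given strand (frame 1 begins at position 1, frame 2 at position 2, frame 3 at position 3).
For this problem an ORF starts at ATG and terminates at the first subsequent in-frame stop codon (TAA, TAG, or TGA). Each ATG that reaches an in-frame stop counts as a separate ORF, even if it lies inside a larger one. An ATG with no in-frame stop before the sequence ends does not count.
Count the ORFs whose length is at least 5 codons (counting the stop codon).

Frame 1: TAT GCT GTG AAA TGT CTA CAT CCG TGT GAT GAA TTG ACC ATT TAT CAT GGA GTA AGT TCT — no ATG→stop ORF.
Frame 2: ATG CTG TGA AAT GTC TAC ATC CGT GTG ATG AAT TGA CCA TTT ATC ATG GAG TAA GTT — ATG at 2, stop TGA at 8 → 9 nt; ATG at 29, stop TGA at 35 → 9 nt; ATG at 47, stop TAA at 53 → 9 nt.
Frame 3: TGC TGT GAA ATG TCT ACA TCC GTG TGA TGA ATT GAC CAT TTA TCA TGG AGT AAG TTC — ATG at 12, stop TGA at 27 → 18 nt.
ORFs ≥ 5 codons: frame 3 12–29 (6 codons). Count = 1.

1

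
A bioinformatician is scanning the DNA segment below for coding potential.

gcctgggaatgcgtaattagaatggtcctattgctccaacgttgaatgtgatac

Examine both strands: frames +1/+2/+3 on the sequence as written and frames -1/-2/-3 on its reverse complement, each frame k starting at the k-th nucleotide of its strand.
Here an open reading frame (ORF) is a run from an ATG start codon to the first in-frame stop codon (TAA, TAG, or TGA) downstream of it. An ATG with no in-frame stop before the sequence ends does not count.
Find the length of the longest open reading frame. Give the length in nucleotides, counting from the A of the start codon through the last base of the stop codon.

24

Reverse complement (5'→3'): GTATCACATTCAACGTTGGAGCAATAGGACCATTCTAATTACGCATTCCCAGGC
Frame +1: GCC TGG GAA TGC GTA ATT AGA ATG GTC CTA TTG CTC CAA CGT TGA ATG TGA TAC — ATG at 22, stop TGA at 43 → 24 nt; ATG at 46, stop TGA at 49 → 6 nt.
Frame +2: CCT GGG AAT GCG TAA TTA GAA TGG TCC TAT TGC TCC AAC GTT GAA TGT GAT — no ATG→stop ORF.
Frame +3: CTG GGA ATG CGT AAT TAG AAT GGT CCT ATT GCT CCA ACG TTG AAT GTG ATA — ATG at 9, stop TAG at 18 → 12 nt.
Frame -1: GTA TCA CAT TCA ACG TTG GAG CAA TAG GAC CAT TCT AAT TAC GCA TTC CCA GGC — no ATG→stop ORF.
Frame -2: TAT CAC ATT CAA CGT TGG AGC AAT AGG ACC ATT CTA ATT ACG CAT TCC CAG — no ATG→stop ORF.
Frame -3: ATC ACA TTC AAC GTT GGA GCA ATA GGA CCA TTC TAA TTA CGC ATT CCC AGG — no ATG→stop ORF.
Longest: frame +1, positions 22–45, 24 nt = 8 codons = 7 aa. → 24 nucleotides.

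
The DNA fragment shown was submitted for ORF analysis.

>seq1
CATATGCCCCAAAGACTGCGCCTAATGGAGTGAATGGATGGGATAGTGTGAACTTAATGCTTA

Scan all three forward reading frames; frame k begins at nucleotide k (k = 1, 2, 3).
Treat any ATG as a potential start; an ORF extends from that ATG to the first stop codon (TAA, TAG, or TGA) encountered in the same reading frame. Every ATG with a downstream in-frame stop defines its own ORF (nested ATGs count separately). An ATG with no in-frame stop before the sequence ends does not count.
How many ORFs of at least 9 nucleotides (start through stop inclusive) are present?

Frame 1: CAT ATG CCC CAA AGA CTG CGC CTA ATG GAG TGA ATG GAT GGG ATA GTG TGA ACT TAA TGC TTA — ATG at 4, stop TGA at 31 → 30 nt; ATG at 25, stop TGA at 31 → 9 nt; ATG at 34, stop TGA at 49 → 18 nt.
Frame 2: ATA TGC CCC AAA GAC TGC GCC TAA TGG AGT GAA TGG ATG GGA TAG TGT GAA CTT AAT GCT — ATG at 38, stop TAG at 44 → 9 nt.
Frame 3: TAT GCC CCA AAG ACT GCG CCT AAT GGA GTG AAT GGA TGG GAT AGT GTG AAC TTA ATG CTT — no ATG→stop ORF.
ORFs ≥ 9 nucleotides: frame 1 4–33 (30 nucleotides), frame 1 25–33 (9 nucleotides), frame 1 34–51 (18 nucleotides), frame 2 38–46 (9 nucleotides). Count = 4.

4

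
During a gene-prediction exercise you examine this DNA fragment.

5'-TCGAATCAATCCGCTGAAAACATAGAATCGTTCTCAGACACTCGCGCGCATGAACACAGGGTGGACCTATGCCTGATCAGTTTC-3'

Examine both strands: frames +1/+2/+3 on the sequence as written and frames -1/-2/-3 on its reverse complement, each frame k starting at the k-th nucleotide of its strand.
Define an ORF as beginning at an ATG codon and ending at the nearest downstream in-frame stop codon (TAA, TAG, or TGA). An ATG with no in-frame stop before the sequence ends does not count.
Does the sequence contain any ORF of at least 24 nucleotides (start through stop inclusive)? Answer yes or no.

yes

Reverse complement (5'→3'): GAAACTGATCAGGCATAGGTCCACCCTGTGTTCATGCGCGCGAGTGTCTGAGAACGATTCTATGTTTTCAGCGGATTGATTCGA
Frame +1: TCG AAT CAA TCC GCT GAA AAC ATA GAA TCG TTC TCA GAC ACT CGC GCG CAT GAA CAC AGG GTG GAC CTA TGC CTG ATC AGT TTC — no ATG→stop ORF.
Frame +2: CGA ATC AAT CCG CTG AAA ACA TAG AAT CGT TCT CAG ACA CTC GCG CGC ATG AAC ACA GGG TGG ACC TAT GCC TGA TCA GTT — ATG at 50, stop TGA at 74 → 27 nt.
Frame +3: GAA TCA ATC CGC TGA AAA CAT AGA ATC GTT CTC AGA CAC TCG CGC GCA TGA ACA CAG GGT GGA CCT ATG CCT GAT CAG TTT — no ATG→stop ORF.
Frame -1: GAA ACT GAT CAG GCA TAG GTC CAC CCT GTG TTC ATG CGC GCG AGT GTC TGA GAA CGA TTC TAT GTT TTC AGC GGA TTG ATT CGA — ATG at 34, stop TGA at 49 → 18 nt.
Frame -2: AAA CTG ATC AGG CAT AGG TCC ACC CTG TGT TCA TGC GCG CGA GTG TCT GAG AAC GAT TCT ATG TTT TCA GCG GAT TGA TTC — ATG at 62, stop TGA at 77 → 18 nt.
Frame -3: AAC TGA TCA GGC ATA GGT CCA CCC TGT GTT CAT GCG CGC GAG TGT CTG AGA ACG ATT CTA TGT TTT CAG CGG ATT GAT TCG — no ATG→stop ORF.
Frame +2 has an ORF of 27 nucleotides (positions 50–76) ≥ 24, so yes.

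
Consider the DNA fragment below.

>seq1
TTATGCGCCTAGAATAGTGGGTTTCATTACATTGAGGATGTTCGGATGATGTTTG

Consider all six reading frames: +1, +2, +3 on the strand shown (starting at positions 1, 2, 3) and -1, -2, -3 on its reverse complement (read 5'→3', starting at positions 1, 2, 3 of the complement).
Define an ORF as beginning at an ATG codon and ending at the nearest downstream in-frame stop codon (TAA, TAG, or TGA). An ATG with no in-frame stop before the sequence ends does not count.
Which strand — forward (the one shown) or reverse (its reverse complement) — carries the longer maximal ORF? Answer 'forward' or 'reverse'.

reverse

Reverse complement (5'→3'): CAAACATCATCCGAACATCCTCAATGTAATGAAACCCACTATTCTAGGCGCATAA
Frame +1: TTA TGC GCC TAG AAT AGT GGG TTT CAT TAC ATT GAG GAT GTT CGG ATG ATG TTT — no ATG→stop ORF.
Frame +2: TAT GCG CCT AGA ATA GTG GGT TTC ATT ACA TTG AGG ATG TTC GGA TGA TGT TTG — ATG at 38, stop TGA at 47 → 12 nt.
Frame +3: ATG CGC CTA GAA TAG TGG GTT TCA TTA CAT TGA GGA TGT TCG GAT GAT GTT — ATG at 3, stop TAG at 15 → 15 nt.
Frame -1: CAA ACA TCA TCC GAA CAT CCT CAA TGT AAT GAA ACC CAC TAT TCT AGG CGC ATA — no ATG→stop ORF.
Frame -2: AAA CAT CAT CCG AAC ATC CTC AAT GTA ATG AAA CCC ACT ATT CTA GGC GCA TAA — ATG at 29, stop TAA at 53 → 27 nt.
Frame -3: AAC ATC ATC CGA ACA TCC TCA ATG TAA TGA AAC CCA CTA TTC TAG GCG CAT — ATG at 24, stop TAA at 27 → 6 nt.
Forward-strand max 15 nt; reverse-strand max 27 nt. The reverse strand has the longer ORF.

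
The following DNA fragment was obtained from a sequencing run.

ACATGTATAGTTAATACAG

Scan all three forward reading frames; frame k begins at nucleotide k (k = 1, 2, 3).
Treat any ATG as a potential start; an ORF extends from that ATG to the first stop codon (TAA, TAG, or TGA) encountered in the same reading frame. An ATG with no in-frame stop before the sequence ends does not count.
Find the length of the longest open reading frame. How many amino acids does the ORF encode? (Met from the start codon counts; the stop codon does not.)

3

Frame 1: ACA TGT ATA GTT AAT ACA — no ATG→stop ORF.
Frame 2: CAT GTA TAG TTA ATA CAG — no ATG→stop ORF.
Frame 3: ATG TAT AGT TAA TAC — ATG at 3, stop TAA at 12 → 12 nt.
Longest: frame 3, positions 3–14, 12 nt = 4 codons = 3 aa. → 3 amino acids.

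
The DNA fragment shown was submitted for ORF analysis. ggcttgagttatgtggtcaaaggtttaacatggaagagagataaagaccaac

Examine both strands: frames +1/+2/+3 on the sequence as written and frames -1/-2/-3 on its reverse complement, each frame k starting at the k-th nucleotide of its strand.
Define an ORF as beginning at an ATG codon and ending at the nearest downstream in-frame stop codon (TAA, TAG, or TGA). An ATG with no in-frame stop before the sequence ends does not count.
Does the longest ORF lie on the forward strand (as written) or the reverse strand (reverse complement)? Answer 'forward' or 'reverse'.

forward

Reverse complement (5'→3'): GTTGGTCTTTATCTCTCTTCCATGTTAAACCTTTGACCACATAACTCAAGCC
Frame +1: GGC TTG AGT TAT GTG GTC AAA GGT TTA ACA TGG AAG AGA GAT AAA GAC CAA — no ATG→stop ORF.
Frame +2: GCT TGA GTT ATG TGG TCA AAG GTT TAA CAT GGA AGA GAG ATA AAG ACC AAC — ATG at 11, stop TAA at 26 → 18 nt.
Frame +3: CTT GAG TTA TGT GGT CAA AGG TTT AAC ATG GAA GAG AGA TAA AGA CCA — ATG at 30, stop TAA at 42 → 15 nt.
Frame -1: GTT GGT CTT TAT CTC TCT TCC ATG TTA AAC CTT TGA CCA CAT AAC TCA AGC — ATG at 22, stop TGA at 34 → 15 nt.
Frame -2: TTG GTC TTT ATC TCT CTT CCA TGT TAA ACC TTT GAC CAC ATA ACT CAA GCC — no ATG→stop ORF.
Frame -3: TGG TCT TTA TCT CTC TTC CAT GTT AAA CCT TTG ACC ACA TAA CTC AAG — no ATG→stop ORF.
Forward-strand max 18 nt; reverse-strand max 15 nt. The forward strand has the longer ORF.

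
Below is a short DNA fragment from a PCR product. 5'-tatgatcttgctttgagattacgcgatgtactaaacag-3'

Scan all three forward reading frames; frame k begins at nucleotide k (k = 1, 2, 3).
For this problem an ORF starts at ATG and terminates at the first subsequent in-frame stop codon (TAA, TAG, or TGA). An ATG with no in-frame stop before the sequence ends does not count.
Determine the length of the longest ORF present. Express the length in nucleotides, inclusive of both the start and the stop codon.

Frame 1: TAT GAT CTT GCT TTG AGA TTA CGC GAT GTA CTA AAC — no ATG→stop ORF.
Frame 2: ATG ATC TTG CTT TGA GAT TAC GCG ATG TAC TAA ACA — ATG at 2, stop TGA at 14 → 15 nt; ATG at 26, stop TAA at 32 → 9 nt.
Frame 3: TGA TCT TGC TTT GAG ATT ACG CGA TGT ACT AAA CAG — no ATG→stop ORF.
Longest: frame 2, positions 2–16, 15 nt = 5 codons = 4 aa. → 15 nucleotides.

15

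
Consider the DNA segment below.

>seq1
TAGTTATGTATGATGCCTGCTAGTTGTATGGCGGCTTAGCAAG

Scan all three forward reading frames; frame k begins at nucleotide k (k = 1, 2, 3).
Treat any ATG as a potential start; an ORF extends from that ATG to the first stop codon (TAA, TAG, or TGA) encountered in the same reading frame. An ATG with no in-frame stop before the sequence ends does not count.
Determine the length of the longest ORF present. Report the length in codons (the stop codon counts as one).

Frame 1: TAG TTA TGT ATG ATG CCT GCT AGT TGT ATG GCG GCT TAG CAA — ATG at 10, stop TAG at 37 → 30 nt; ATG at 13, stop TAG at 37 → 27 nt; ATG at 28, stop TAG at 37 → 12 nt.
Frame 2: AGT TAT GTA TGA TGC CTG CTA GTT GTA TGG CGG CTT AGC AAG — no ATG→stop ORF.
Frame 3: GTT ATG TAT GAT GCC TGC TAG TTG TAT GGC GGC TTA GCA — ATG at 6, stop TAG at 21 → 18 nt.
Longest: frame 1, positions 10–39, 30 nt = 10 codons = 9 aa. → 10 codons.

10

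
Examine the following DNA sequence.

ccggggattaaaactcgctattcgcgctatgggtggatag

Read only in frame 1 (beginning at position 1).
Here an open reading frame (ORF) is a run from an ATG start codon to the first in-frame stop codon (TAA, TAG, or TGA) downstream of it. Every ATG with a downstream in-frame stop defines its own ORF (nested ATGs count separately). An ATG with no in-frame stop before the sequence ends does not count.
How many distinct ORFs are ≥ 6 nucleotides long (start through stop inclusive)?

Frame 1: CCG GGG ATT AAA ACT CGC TAT TCG CGC TAT GGG TGG ATA — no ATG→stop ORF.
No ORF reaches 6 nucleotides. Count = 0.

0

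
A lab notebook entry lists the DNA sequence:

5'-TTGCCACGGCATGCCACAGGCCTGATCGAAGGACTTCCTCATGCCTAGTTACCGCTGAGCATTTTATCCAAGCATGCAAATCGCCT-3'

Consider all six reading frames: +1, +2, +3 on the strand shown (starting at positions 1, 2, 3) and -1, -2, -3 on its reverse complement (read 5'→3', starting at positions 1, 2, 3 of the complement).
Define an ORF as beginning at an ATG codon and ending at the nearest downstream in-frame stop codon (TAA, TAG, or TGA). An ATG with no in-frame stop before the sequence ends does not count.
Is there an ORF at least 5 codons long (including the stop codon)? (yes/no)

Reverse complement (5'→3'): AGGCGATTTGCATGCTTGGATAAAATGCTCAGCGGTAACTAGGCATGAGGAAGTCCTTCGATCAGGCCTGTGGCATGCCGTGGCAA
Frame +1: TTG CCA CGG CAT GCC ACA GGC CTG ATC GAA GGA CTT CCT CAT GCC TAG TTA CCG CTG AGC ATT TTA TCC AAG CAT GCA AAT CGC — no ATG→stop ORF.
Frame +2: TGC CAC GGC ATG CCA CAG GCC TGA TCG AAG GAC TTC CTC ATG CCT AGT TAC CGC TGA GCA TTT TAT CCA AGC ATG CAA ATC GCC — ATG at 11, stop TGA at 23 → 15 nt; ATG at 41, stop TGA at 56 → 18 nt.
Frame +3: GCC ACG GCA TGC CAC AGG CCT GAT CGA AGG ACT TCC TCA TGC CTA GTT ACC GCT GAG CAT TTT ATC CAA GCA TGC AAA TCG CCT — no ATG→stop ORF.
Frame -1: AGG CGA TTT GCA TGC TTG GAT AAA ATG CTC AGC GGT AAC TAG GCA TGA GGA AGT CCT TCG ATC AGG CCT GTG GCA TGC CGT GGC — ATG at 25, stop TAG at 40 → 18 nt.
Frame -2: GGC GAT TTG CAT GCT TGG ATA AAA TGC TCA GCG GTA ACT AGG CAT GAG GAA GTC CTT CGA TCA GGC CTG TGG CAT GCC GTG GCA — no ATG→stop ORF.
Frame -3: GCG ATT TGC ATG CTT GGA TAA AAT GCT CAG CGG TAA CTA GGC ATG AGG AAG TCC TTC GAT CAG GCC TGT GGC ATG CCG TGG CAA — ATG at 12, stop TAA at 21 → 12 nt.
Frame +2 has an ORF of 5 codons (positions 11–25) ≥ 5, so yes.

yes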